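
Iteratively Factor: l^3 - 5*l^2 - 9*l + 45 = (l - 5)*(l^2 - 9) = (l - 5)*(l + 3)*(l - 3)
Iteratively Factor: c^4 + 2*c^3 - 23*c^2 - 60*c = (c)*(c^3 + 2*c^2 - 23*c - 60) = c*(c + 3)*(c^2 - c - 20) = c*(c + 3)*(c + 4)*(c - 5)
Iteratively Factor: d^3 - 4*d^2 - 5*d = (d)*(d^2 - 4*d - 5) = d*(d - 5)*(d + 1)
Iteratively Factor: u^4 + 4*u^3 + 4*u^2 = (u)*(u^3 + 4*u^2 + 4*u) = u*(u + 2)*(u^2 + 2*u) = u^2*(u + 2)*(u + 2)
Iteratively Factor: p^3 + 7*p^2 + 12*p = (p)*(p^2 + 7*p + 12) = p*(p + 4)*(p + 3)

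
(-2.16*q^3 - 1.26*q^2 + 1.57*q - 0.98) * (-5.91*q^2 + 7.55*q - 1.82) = 12.7656*q^5 - 8.8614*q^4 - 14.8605*q^3 + 19.9385*q^2 - 10.2564*q + 1.7836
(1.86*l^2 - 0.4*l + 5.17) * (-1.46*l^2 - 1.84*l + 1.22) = -2.7156*l^4 - 2.8384*l^3 - 4.543*l^2 - 10.0008*l + 6.3074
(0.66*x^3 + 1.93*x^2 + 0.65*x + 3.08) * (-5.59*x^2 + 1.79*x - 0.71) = -3.6894*x^5 - 9.6073*x^4 - 0.6474*x^3 - 17.424*x^2 + 5.0517*x - 2.1868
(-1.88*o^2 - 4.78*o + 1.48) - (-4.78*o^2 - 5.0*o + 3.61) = 2.9*o^2 + 0.22*o - 2.13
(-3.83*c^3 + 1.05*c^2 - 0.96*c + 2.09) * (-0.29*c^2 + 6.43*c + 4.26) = 1.1107*c^5 - 24.9314*c^4 - 9.2859*c^3 - 2.3059*c^2 + 9.3491*c + 8.9034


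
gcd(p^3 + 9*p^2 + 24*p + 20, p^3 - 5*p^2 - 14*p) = p + 2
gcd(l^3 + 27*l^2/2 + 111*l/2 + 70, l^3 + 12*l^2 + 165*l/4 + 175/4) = l^2 + 19*l/2 + 35/2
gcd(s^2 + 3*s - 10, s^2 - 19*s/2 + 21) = 1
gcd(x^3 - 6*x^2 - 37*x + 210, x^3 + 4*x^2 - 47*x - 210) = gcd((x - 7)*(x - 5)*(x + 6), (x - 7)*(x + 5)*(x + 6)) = x^2 - x - 42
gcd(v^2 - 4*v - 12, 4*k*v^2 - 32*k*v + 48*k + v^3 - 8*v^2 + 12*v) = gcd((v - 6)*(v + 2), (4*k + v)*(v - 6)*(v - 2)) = v - 6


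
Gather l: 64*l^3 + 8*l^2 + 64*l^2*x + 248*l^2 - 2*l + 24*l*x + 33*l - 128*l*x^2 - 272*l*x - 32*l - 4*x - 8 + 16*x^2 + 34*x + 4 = 64*l^3 + l^2*(64*x + 256) + l*(-128*x^2 - 248*x - 1) + 16*x^2 + 30*x - 4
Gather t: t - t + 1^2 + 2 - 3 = 0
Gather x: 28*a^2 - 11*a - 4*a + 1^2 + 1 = 28*a^2 - 15*a + 2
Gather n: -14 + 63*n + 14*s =63*n + 14*s - 14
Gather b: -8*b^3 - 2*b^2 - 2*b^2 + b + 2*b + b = -8*b^3 - 4*b^2 + 4*b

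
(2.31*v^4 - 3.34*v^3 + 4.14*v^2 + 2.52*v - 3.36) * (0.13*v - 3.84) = 0.3003*v^5 - 9.3046*v^4 + 13.3638*v^3 - 15.57*v^2 - 10.1136*v + 12.9024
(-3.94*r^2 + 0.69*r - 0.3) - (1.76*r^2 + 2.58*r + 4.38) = -5.7*r^2 - 1.89*r - 4.68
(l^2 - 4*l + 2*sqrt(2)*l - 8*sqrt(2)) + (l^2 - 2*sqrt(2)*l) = 2*l^2 - 4*l - 8*sqrt(2)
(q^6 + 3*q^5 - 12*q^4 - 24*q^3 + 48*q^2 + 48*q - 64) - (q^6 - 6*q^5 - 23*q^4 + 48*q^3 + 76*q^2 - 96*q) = 9*q^5 + 11*q^4 - 72*q^3 - 28*q^2 + 144*q - 64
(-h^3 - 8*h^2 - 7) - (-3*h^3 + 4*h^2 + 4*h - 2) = 2*h^3 - 12*h^2 - 4*h - 5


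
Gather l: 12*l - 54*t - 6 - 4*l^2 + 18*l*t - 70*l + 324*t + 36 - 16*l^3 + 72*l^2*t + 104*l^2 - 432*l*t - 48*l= -16*l^3 + l^2*(72*t + 100) + l*(-414*t - 106) + 270*t + 30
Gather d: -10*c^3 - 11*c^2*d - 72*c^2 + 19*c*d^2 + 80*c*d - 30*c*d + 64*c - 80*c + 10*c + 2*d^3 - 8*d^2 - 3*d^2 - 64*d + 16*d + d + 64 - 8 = -10*c^3 - 72*c^2 - 6*c + 2*d^3 + d^2*(19*c - 11) + d*(-11*c^2 + 50*c - 47) + 56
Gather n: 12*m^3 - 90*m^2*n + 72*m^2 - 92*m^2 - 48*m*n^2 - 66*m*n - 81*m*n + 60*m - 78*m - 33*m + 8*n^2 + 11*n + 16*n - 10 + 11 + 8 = 12*m^3 - 20*m^2 - 51*m + n^2*(8 - 48*m) + n*(-90*m^2 - 147*m + 27) + 9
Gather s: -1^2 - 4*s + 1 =-4*s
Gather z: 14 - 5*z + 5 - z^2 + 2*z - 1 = -z^2 - 3*z + 18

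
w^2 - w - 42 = (w - 7)*(w + 6)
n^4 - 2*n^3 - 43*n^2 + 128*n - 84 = (n - 6)*(n - 2)*(n - 1)*(n + 7)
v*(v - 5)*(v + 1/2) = v^3 - 9*v^2/2 - 5*v/2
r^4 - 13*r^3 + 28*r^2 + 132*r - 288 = (r - 8)*(r - 6)*(r - 2)*(r + 3)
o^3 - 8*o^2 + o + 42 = (o - 7)*(o - 3)*(o + 2)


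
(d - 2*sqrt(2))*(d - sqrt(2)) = d^2 - 3*sqrt(2)*d + 4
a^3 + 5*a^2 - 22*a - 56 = (a - 4)*(a + 2)*(a + 7)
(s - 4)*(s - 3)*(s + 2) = s^3 - 5*s^2 - 2*s + 24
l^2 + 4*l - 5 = (l - 1)*(l + 5)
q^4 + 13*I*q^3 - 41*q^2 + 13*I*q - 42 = (q - I)*(q + I)*(q + 6*I)*(q + 7*I)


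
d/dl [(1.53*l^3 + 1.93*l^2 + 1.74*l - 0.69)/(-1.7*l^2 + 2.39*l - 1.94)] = (-2.601*l^4 + 7.3134*l^3 - 1.3339*l^2 - 9.8344*l - 1.7265)/(2.89*l^4 - 8.126*l^3 + 12.3081*l^2 - 9.2732*l + 3.7636)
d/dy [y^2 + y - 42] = 2*y + 1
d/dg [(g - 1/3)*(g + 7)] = 2*g + 20/3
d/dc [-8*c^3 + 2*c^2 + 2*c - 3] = -24*c^2 + 4*c + 2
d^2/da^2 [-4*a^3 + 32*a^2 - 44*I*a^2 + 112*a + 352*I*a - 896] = -24*a + 64 - 88*I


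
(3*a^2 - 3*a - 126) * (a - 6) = 3*a^3 - 21*a^2 - 108*a + 756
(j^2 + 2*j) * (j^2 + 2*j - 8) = j^4 + 4*j^3 - 4*j^2 - 16*j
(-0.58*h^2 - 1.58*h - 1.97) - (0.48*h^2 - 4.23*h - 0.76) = -1.06*h^2 + 2.65*h - 1.21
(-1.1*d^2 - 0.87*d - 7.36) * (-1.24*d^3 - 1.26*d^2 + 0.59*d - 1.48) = 1.364*d^5 + 2.4648*d^4 + 9.5736*d^3 + 10.3883*d^2 - 3.0548*d + 10.8928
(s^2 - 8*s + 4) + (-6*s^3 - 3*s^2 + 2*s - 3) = -6*s^3 - 2*s^2 - 6*s + 1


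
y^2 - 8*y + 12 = (y - 6)*(y - 2)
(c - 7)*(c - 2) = c^2 - 9*c + 14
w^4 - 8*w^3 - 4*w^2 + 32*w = w*(w - 8)*(w - 2)*(w + 2)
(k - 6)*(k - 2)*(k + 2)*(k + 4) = k^4 - 2*k^3 - 28*k^2 + 8*k + 96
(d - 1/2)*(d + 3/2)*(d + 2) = d^3 + 3*d^2 + 5*d/4 - 3/2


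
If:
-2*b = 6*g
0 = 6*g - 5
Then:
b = -5/2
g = 5/6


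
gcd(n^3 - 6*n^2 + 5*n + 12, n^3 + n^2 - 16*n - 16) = n^2 - 3*n - 4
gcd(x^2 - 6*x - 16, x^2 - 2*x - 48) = x - 8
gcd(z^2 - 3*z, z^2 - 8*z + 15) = z - 3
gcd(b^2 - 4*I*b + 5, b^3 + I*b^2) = b + I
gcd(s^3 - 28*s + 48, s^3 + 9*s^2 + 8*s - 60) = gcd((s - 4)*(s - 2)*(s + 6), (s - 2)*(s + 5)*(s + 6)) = s^2 + 4*s - 12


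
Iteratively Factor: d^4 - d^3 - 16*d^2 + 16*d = (d + 4)*(d^3 - 5*d^2 + 4*d) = (d - 4)*(d + 4)*(d^2 - d) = d*(d - 4)*(d + 4)*(d - 1)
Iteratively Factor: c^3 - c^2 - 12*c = (c - 4)*(c^2 + 3*c) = c*(c - 4)*(c + 3)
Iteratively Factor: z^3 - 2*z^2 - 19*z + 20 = (z + 4)*(z^2 - 6*z + 5) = (z - 1)*(z + 4)*(z - 5)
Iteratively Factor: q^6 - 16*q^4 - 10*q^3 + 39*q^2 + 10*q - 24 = (q + 2)*(q^5 - 2*q^4 - 12*q^3 + 14*q^2 + 11*q - 12) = (q - 1)*(q + 2)*(q^4 - q^3 - 13*q^2 + q + 12) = (q - 1)*(q + 1)*(q + 2)*(q^3 - 2*q^2 - 11*q + 12) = (q - 1)^2*(q + 1)*(q + 2)*(q^2 - q - 12) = (q - 4)*(q - 1)^2*(q + 1)*(q + 2)*(q + 3)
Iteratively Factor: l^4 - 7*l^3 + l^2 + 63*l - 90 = (l - 3)*(l^3 - 4*l^2 - 11*l + 30) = (l - 3)*(l - 2)*(l^2 - 2*l - 15) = (l - 3)*(l - 2)*(l + 3)*(l - 5)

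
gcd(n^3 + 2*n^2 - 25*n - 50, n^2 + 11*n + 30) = n + 5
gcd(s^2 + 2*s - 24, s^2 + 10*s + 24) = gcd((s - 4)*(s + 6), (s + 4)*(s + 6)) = s + 6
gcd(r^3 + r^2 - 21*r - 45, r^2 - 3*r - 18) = r + 3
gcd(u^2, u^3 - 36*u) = u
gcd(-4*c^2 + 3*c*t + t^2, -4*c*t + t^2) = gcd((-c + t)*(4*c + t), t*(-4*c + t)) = 1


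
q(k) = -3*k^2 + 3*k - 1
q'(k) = 3 - 6*k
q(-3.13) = -39.78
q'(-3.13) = 21.78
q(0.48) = -0.25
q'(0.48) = 0.12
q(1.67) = -4.36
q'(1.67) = -7.02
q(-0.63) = -4.08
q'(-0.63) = 6.78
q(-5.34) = -102.57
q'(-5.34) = 35.04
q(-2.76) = -32.13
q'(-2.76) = 19.56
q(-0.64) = -4.15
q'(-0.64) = 6.84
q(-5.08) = -93.66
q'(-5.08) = 33.48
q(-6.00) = -127.00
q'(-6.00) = 39.00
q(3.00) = -19.00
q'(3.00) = -15.00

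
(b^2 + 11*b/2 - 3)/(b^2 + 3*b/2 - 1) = (b + 6)/(b + 2)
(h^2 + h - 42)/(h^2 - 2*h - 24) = (h + 7)/(h + 4)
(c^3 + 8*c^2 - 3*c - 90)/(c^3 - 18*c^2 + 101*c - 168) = (c^2 + 11*c + 30)/(c^2 - 15*c + 56)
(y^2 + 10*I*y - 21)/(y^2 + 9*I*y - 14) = (y + 3*I)/(y + 2*I)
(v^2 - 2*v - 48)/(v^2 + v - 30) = (v - 8)/(v - 5)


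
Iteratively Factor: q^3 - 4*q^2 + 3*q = (q - 3)*(q^2 - q) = (q - 3)*(q - 1)*(q)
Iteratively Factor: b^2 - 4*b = (b)*(b - 4)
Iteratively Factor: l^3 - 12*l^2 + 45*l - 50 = (l - 2)*(l^2 - 10*l + 25) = (l - 5)*(l - 2)*(l - 5)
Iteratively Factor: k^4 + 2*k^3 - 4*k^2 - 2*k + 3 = (k + 3)*(k^3 - k^2 - k + 1) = (k - 1)*(k + 3)*(k^2 - 1) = (k - 1)*(k + 1)*(k + 3)*(k - 1)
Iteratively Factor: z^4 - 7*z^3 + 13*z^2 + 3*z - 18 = (z - 2)*(z^3 - 5*z^2 + 3*z + 9) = (z - 3)*(z - 2)*(z^2 - 2*z - 3) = (z - 3)*(z - 2)*(z + 1)*(z - 3)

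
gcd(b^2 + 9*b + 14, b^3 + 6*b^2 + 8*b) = b + 2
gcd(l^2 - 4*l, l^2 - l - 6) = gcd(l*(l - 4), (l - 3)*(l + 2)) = 1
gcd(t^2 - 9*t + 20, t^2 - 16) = t - 4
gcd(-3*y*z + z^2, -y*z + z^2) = z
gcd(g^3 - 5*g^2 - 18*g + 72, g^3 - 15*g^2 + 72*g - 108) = g^2 - 9*g + 18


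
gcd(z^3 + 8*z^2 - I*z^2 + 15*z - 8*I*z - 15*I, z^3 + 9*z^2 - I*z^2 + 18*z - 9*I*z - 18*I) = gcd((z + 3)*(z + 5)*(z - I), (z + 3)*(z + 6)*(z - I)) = z^2 + z*(3 - I) - 3*I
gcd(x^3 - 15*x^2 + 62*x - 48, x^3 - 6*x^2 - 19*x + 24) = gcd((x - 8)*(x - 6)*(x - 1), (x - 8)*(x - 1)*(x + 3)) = x^2 - 9*x + 8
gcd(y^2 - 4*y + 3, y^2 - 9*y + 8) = y - 1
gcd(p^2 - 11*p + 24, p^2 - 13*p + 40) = p - 8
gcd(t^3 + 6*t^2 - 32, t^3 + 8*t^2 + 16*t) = t^2 + 8*t + 16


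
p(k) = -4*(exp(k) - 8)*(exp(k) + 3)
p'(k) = -4*(exp(k) - 8)*exp(k) - 4*(exp(k) + 3)*exp(k) = (20 - 8*exp(k))*exp(k)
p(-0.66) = 105.27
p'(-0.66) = 8.20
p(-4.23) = 96.29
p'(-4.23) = 0.29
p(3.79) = -6853.39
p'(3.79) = -14783.90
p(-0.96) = 103.07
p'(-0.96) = 6.49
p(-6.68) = 96.03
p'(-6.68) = 0.03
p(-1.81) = 99.17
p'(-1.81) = 3.06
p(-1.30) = 101.15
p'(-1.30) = 4.86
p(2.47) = -226.63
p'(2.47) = -881.71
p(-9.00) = 96.00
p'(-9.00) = 0.00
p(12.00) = -105953233327.54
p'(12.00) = -211909721942.92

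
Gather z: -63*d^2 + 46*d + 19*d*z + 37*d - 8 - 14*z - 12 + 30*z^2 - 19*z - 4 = -63*d^2 + 83*d + 30*z^2 + z*(19*d - 33) - 24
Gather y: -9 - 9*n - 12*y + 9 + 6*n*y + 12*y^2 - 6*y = -9*n + 12*y^2 + y*(6*n - 18)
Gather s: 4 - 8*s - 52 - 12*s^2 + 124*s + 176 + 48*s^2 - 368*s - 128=36*s^2 - 252*s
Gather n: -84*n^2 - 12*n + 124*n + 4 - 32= -84*n^2 + 112*n - 28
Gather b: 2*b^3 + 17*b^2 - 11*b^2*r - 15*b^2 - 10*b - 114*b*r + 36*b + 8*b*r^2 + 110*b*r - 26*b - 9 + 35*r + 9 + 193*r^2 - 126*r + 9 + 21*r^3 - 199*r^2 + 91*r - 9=2*b^3 + b^2*(2 - 11*r) + b*(8*r^2 - 4*r) + 21*r^3 - 6*r^2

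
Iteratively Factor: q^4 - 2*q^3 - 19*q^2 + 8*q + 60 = (q - 5)*(q^3 + 3*q^2 - 4*q - 12) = (q - 5)*(q + 2)*(q^2 + q - 6) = (q - 5)*(q + 2)*(q + 3)*(q - 2)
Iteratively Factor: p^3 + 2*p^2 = (p)*(p^2 + 2*p) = p^2*(p + 2)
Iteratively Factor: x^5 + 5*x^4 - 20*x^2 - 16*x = (x + 2)*(x^4 + 3*x^3 - 6*x^2 - 8*x) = (x - 2)*(x + 2)*(x^3 + 5*x^2 + 4*x) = (x - 2)*(x + 2)*(x + 4)*(x^2 + x) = x*(x - 2)*(x + 2)*(x + 4)*(x + 1)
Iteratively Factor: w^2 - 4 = (w - 2)*(w + 2)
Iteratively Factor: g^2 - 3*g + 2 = (g - 2)*(g - 1)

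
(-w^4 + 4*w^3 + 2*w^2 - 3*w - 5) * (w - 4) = -w^5 + 8*w^4 - 14*w^3 - 11*w^2 + 7*w + 20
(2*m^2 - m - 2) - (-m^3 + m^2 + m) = m^3 + m^2 - 2*m - 2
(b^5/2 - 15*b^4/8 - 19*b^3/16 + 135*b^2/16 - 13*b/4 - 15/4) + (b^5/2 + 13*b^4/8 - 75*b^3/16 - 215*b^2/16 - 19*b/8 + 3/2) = b^5 - b^4/4 - 47*b^3/8 - 5*b^2 - 45*b/8 - 9/4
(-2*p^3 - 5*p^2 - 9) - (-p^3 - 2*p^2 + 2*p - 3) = -p^3 - 3*p^2 - 2*p - 6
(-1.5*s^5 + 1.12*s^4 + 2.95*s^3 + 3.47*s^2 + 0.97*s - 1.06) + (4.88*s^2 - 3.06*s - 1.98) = -1.5*s^5 + 1.12*s^4 + 2.95*s^3 + 8.35*s^2 - 2.09*s - 3.04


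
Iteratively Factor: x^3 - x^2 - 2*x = (x + 1)*(x^2 - 2*x) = (x - 2)*(x + 1)*(x)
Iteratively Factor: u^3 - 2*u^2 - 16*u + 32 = (u + 4)*(u^2 - 6*u + 8) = (u - 2)*(u + 4)*(u - 4)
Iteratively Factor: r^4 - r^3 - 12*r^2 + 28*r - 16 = (r - 1)*(r^3 - 12*r + 16) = (r - 2)*(r - 1)*(r^2 + 2*r - 8) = (r - 2)*(r - 1)*(r + 4)*(r - 2)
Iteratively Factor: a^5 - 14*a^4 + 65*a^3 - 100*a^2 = (a - 4)*(a^4 - 10*a^3 + 25*a^2) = a*(a - 4)*(a^3 - 10*a^2 + 25*a) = a^2*(a - 4)*(a^2 - 10*a + 25) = a^2*(a - 5)*(a - 4)*(a - 5)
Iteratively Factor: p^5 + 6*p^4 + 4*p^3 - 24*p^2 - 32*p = (p + 4)*(p^4 + 2*p^3 - 4*p^2 - 8*p) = (p - 2)*(p + 4)*(p^3 + 4*p^2 + 4*p) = (p - 2)*(p + 2)*(p + 4)*(p^2 + 2*p) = (p - 2)*(p + 2)^2*(p + 4)*(p)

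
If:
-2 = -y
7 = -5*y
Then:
No Solution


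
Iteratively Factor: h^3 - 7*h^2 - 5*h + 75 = (h + 3)*(h^2 - 10*h + 25) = (h - 5)*(h + 3)*(h - 5)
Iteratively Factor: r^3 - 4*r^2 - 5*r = (r + 1)*(r^2 - 5*r) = r*(r + 1)*(r - 5)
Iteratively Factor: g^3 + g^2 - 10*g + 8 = (g - 1)*(g^2 + 2*g - 8) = (g - 2)*(g - 1)*(g + 4)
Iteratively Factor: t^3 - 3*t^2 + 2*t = (t - 2)*(t^2 - t) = (t - 2)*(t - 1)*(t)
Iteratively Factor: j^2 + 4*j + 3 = (j + 1)*(j + 3)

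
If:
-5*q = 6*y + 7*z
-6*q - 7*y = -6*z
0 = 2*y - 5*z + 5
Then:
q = 425/149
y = -360/149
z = 5/149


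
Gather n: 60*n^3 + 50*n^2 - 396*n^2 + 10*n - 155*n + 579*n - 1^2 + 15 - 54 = 60*n^3 - 346*n^2 + 434*n - 40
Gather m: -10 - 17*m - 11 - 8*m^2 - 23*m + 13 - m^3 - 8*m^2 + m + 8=-m^3 - 16*m^2 - 39*m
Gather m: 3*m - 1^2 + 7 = 3*m + 6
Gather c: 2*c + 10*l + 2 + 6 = 2*c + 10*l + 8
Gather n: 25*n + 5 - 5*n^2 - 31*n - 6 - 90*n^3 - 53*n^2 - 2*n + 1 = -90*n^3 - 58*n^2 - 8*n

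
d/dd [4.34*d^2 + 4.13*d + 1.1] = 8.68*d + 4.13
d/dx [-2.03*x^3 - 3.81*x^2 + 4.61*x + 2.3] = -6.09*x^2 - 7.62*x + 4.61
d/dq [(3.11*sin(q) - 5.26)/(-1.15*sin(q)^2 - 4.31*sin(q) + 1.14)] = (3.5765*sin(q)^2 - 12.098*sin(q) - 19.1252)*cos(q)/(1.3225*sin(q)^4 + 9.913*sin(q)^3 + 15.9541*sin(q)^2 - 9.8268*sin(q) + 1.2996)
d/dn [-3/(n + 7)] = 3/(n + 7)^2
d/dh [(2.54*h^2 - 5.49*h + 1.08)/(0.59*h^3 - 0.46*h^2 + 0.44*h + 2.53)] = (-1.4986*h^4 + 6.4782*h^3 - 3.3194*h^2 + 13.846*h - 14.3649)/(0.3481*h^6 - 0.5428*h^5 + 0.7308*h^4 + 2.5806*h^3 - 2.134*h^2 + 2.2264*h + 6.4009)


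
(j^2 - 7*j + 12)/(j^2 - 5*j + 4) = (j - 3)/(j - 1)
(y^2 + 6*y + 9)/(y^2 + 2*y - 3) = (y + 3)/(y - 1)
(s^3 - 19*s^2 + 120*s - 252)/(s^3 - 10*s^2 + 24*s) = (s^2 - 13*s + 42)/(s*(s - 4))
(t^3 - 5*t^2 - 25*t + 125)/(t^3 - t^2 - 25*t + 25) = (t - 5)/(t - 1)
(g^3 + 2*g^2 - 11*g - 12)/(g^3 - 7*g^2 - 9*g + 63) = (g^2 + 5*g + 4)/(g^2 - 4*g - 21)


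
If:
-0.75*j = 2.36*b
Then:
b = -0.317796610169492*j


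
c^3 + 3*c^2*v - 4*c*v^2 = c*(c - v)*(c + 4*v)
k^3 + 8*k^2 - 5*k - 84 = (k - 3)*(k + 4)*(k + 7)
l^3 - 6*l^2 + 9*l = l*(l - 3)^2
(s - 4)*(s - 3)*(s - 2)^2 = s^4 - 11*s^3 + 44*s^2 - 76*s + 48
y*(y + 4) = y^2 + 4*y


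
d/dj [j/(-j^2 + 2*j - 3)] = (j^2 - 3)/(j^4 - 4*j^3 + 10*j^2 - 12*j + 9)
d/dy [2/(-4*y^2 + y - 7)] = 2*(8*y - 1)/(4*y^2 - y + 7)^2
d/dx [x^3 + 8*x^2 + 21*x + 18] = 3*x^2 + 16*x + 21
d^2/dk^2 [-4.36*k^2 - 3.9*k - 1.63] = -8.72000000000000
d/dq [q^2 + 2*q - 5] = 2*q + 2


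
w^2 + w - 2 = (w - 1)*(w + 2)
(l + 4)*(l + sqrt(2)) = l^2 + sqrt(2)*l + 4*l + 4*sqrt(2)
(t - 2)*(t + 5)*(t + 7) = t^3 + 10*t^2 + 11*t - 70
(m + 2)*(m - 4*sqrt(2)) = m^2 - 4*sqrt(2)*m + 2*m - 8*sqrt(2)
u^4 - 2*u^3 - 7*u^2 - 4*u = u*(u - 4)*(u + 1)^2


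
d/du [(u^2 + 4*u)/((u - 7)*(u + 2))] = (-9*u^2 - 28*u - 56)/(u^4 - 10*u^3 - 3*u^2 + 140*u + 196)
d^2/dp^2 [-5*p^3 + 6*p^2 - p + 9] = 12 - 30*p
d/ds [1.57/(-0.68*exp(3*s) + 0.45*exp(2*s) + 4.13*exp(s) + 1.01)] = (3.2028*exp(2*s) - 1.413*exp(s) - 6.4841)*exp(s)/(-0.68*exp(3*s) + 0.45*exp(2*s) + 4.13*exp(s) + 1.01)^2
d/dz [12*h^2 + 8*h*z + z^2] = 8*h + 2*z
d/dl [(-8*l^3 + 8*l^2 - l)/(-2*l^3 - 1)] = (16*l^4 - 4*l^3 + 24*l^2 - 16*l + 1)/(4*l^6 + 4*l^3 + 1)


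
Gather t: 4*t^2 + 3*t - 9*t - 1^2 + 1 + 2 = 4*t^2 - 6*t + 2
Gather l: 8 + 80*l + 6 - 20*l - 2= 60*l + 12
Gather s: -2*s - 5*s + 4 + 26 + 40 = 70 - 7*s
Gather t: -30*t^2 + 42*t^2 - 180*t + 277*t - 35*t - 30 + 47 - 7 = 12*t^2 + 62*t + 10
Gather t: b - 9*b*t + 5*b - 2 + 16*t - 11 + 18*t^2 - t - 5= 6*b + 18*t^2 + t*(15 - 9*b) - 18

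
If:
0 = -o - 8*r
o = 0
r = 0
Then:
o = 0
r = 0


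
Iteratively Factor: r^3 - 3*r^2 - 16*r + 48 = (r - 3)*(r^2 - 16) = (r - 4)*(r - 3)*(r + 4)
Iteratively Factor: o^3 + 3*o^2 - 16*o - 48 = (o + 4)*(o^2 - o - 12) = (o - 4)*(o + 4)*(o + 3)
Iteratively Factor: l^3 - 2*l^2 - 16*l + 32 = (l - 2)*(l^2 - 16) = (l - 4)*(l - 2)*(l + 4)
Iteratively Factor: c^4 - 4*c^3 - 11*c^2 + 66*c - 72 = (c + 4)*(c^3 - 8*c^2 + 21*c - 18) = (c - 3)*(c + 4)*(c^2 - 5*c + 6) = (c - 3)^2*(c + 4)*(c - 2)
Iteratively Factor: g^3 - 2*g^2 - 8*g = (g - 4)*(g^2 + 2*g) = g*(g - 4)*(g + 2)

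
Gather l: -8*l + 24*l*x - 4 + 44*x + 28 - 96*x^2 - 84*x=l*(24*x - 8) - 96*x^2 - 40*x + 24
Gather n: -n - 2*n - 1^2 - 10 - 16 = -3*n - 27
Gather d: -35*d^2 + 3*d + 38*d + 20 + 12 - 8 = -35*d^2 + 41*d + 24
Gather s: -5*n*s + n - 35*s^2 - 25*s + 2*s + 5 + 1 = n - 35*s^2 + s*(-5*n - 23) + 6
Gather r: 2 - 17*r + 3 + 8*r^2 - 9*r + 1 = 8*r^2 - 26*r + 6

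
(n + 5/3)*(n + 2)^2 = n^3 + 17*n^2/3 + 32*n/3 + 20/3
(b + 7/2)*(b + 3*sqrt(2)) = b^2 + 7*b/2 + 3*sqrt(2)*b + 21*sqrt(2)/2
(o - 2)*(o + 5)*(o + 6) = o^3 + 9*o^2 + 8*o - 60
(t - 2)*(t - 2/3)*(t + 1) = t^3 - 5*t^2/3 - 4*t/3 + 4/3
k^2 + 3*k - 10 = (k - 2)*(k + 5)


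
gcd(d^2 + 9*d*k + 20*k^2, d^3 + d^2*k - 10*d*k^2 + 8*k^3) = d + 4*k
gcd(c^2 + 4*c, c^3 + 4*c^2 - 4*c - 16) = c + 4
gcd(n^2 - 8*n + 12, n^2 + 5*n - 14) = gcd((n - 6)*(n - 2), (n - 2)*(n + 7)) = n - 2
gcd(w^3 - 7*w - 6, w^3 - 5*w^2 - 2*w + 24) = w^2 - w - 6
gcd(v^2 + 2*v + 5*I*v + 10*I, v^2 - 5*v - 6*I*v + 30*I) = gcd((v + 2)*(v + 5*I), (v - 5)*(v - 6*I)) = 1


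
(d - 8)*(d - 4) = d^2 - 12*d + 32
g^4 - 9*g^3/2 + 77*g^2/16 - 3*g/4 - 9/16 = (g - 3)*(g - 1)*(g - 3/4)*(g + 1/4)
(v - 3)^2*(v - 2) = v^3 - 8*v^2 + 21*v - 18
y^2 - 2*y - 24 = (y - 6)*(y + 4)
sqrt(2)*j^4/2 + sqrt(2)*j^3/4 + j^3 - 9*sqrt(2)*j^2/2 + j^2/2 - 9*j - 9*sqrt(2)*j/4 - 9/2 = (j - 3)*(j + 1/2)*(j + 3)*(sqrt(2)*j/2 + 1)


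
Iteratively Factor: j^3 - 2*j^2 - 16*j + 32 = (j - 4)*(j^2 + 2*j - 8) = (j - 4)*(j + 4)*(j - 2)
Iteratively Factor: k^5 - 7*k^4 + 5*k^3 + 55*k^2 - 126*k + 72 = (k + 3)*(k^4 - 10*k^3 + 35*k^2 - 50*k + 24) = (k - 3)*(k + 3)*(k^3 - 7*k^2 + 14*k - 8) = (k - 4)*(k - 3)*(k + 3)*(k^2 - 3*k + 2) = (k - 4)*(k - 3)*(k - 1)*(k + 3)*(k - 2)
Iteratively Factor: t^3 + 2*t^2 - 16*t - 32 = (t + 2)*(t^2 - 16) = (t + 2)*(t + 4)*(t - 4)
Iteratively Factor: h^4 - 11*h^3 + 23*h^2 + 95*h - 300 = (h - 5)*(h^3 - 6*h^2 - 7*h + 60) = (h - 5)^2*(h^2 - h - 12) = (h - 5)^2*(h + 3)*(h - 4)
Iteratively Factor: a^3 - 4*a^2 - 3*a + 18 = (a + 2)*(a^2 - 6*a + 9) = (a - 3)*(a + 2)*(a - 3)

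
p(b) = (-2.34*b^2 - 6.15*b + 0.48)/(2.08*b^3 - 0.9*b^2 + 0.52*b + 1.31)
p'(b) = (-4.68*b - 6.15)/(2.08*b^3 - 0.9*b^2 + 0.52*b + 1.31) + (-6.24*b^2 + 1.8*b - 0.52)*(-2.34*b^2 - 6.15*b + 0.48)/(2.08*b^3 - 0.9*b^2 + 0.52*b + 1.31)^2 = (4.8672*b^4 + 25.584*b^3 - 9.747*b^2 - 5.2668*b - 8.3061)/(4.3264*b^6 - 3.744*b^5 + 2.9732*b^4 + 4.5136*b^3 - 2.0876*b^2 + 1.3624*b + 1.7161)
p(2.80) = -0.85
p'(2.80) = 0.44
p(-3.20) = 0.05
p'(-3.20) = -0.07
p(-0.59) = 12.54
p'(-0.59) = -192.06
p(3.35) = -0.65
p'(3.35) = 0.28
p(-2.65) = -0.01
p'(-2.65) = -0.15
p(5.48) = -0.32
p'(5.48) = 0.08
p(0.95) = -2.69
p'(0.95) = 0.49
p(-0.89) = -3.08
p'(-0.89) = -14.83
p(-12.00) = 0.07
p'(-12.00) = 0.00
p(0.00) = 0.37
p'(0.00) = -4.84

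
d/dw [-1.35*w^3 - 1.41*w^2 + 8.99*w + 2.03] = -4.05*w^2 - 2.82*w + 8.99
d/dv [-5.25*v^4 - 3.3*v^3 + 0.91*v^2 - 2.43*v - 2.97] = -21.0*v^3 - 9.9*v^2 + 1.82*v - 2.43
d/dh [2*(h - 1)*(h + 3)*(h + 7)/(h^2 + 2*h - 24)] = 2*(h^4 + 4*h^3 - 65*h^2 - 390*h - 222)/(h^4 + 4*h^3 - 44*h^2 - 96*h + 576)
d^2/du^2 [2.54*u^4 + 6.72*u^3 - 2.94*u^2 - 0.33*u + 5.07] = 30.48*u^2 + 40.32*u - 5.88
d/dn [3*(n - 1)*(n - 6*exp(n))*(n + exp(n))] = 3*(n - 1)*(n - 6*exp(n))*(exp(n) + 1) - 3*(n - 1)*(n + exp(n))*(6*exp(n) - 1) + 3*(n - 6*exp(n))*(n + exp(n))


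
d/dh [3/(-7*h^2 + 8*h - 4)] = 6*(7*h - 4)/(7*h^2 - 8*h + 4)^2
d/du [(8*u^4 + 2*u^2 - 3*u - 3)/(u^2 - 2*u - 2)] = u*(16*u^4 - 48*u^3 - 64*u^2 - u - 2)/(u^4 - 4*u^3 + 8*u + 4)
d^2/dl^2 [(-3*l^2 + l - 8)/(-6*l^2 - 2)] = 3*(-3*l^3 + 63*l^2 + 3*l - 7)/(27*l^6 + 27*l^4 + 9*l^2 + 1)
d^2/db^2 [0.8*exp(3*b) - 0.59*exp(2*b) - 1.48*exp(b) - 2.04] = (7.2*exp(2*b) - 2.36*exp(b) - 1.48)*exp(b)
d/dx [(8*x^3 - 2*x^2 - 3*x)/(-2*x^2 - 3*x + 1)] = (-16*x^4 - 48*x^3 + 24*x^2 - 4*x - 3)/(4*x^4 + 12*x^3 + 5*x^2 - 6*x + 1)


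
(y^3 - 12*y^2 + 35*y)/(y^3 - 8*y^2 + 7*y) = (y - 5)/(y - 1)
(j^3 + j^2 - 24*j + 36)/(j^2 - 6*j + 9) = (j^2 + 4*j - 12)/(j - 3)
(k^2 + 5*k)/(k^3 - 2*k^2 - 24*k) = (k + 5)/(k^2 - 2*k - 24)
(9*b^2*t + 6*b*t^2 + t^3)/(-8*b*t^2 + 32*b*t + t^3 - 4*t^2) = (9*b^2 + 6*b*t + t^2)/(-8*b*t + 32*b + t^2 - 4*t)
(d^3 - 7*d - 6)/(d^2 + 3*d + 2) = d - 3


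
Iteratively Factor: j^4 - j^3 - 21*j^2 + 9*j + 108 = (j - 4)*(j^3 + 3*j^2 - 9*j - 27) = (j - 4)*(j - 3)*(j^2 + 6*j + 9) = (j - 4)*(j - 3)*(j + 3)*(j + 3)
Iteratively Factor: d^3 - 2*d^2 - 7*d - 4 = (d + 1)*(d^2 - 3*d - 4) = (d + 1)^2*(d - 4)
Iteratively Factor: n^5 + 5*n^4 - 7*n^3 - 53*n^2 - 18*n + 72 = (n - 1)*(n^4 + 6*n^3 - n^2 - 54*n - 72) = (n - 1)*(n + 2)*(n^3 + 4*n^2 - 9*n - 36) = (n - 1)*(n + 2)*(n + 4)*(n^2 - 9) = (n - 1)*(n + 2)*(n + 3)*(n + 4)*(n - 3)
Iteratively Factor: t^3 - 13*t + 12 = (t - 3)*(t^2 + 3*t - 4) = (t - 3)*(t + 4)*(t - 1)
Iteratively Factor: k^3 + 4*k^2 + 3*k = (k)*(k^2 + 4*k + 3) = k*(k + 1)*(k + 3)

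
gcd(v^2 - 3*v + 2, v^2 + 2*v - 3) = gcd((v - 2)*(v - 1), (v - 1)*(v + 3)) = v - 1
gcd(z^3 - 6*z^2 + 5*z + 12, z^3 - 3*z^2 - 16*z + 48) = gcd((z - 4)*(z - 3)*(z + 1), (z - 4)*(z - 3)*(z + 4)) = z^2 - 7*z + 12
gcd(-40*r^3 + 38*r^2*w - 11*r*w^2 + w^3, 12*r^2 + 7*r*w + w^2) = 1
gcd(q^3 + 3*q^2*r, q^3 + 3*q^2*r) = q^3 + 3*q^2*r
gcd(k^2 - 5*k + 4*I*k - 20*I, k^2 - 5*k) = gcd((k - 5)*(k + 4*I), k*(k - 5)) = k - 5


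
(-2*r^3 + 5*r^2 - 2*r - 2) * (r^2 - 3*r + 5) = -2*r^5 + 11*r^4 - 27*r^3 + 29*r^2 - 4*r - 10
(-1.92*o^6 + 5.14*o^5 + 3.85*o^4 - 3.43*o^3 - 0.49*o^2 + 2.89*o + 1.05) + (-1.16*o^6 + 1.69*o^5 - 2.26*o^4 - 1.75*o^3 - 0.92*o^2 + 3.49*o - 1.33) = -3.08*o^6 + 6.83*o^5 + 1.59*o^4 - 5.18*o^3 - 1.41*o^2 + 6.38*o - 0.28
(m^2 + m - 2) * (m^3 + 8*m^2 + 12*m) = m^5 + 9*m^4 + 18*m^3 - 4*m^2 - 24*m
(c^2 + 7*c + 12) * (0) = 0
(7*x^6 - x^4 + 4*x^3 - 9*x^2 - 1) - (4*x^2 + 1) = 7*x^6 - x^4 + 4*x^3 - 13*x^2 - 2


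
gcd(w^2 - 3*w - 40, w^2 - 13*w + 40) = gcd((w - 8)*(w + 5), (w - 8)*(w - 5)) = w - 8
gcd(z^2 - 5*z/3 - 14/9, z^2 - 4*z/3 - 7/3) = z - 7/3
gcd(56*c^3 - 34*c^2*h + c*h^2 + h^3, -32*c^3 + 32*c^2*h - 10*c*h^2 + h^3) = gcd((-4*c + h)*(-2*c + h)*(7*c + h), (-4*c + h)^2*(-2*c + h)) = 8*c^2 - 6*c*h + h^2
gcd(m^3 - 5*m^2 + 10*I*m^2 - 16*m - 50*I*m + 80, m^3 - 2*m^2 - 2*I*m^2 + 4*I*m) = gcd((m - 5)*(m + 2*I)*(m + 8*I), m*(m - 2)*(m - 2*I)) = 1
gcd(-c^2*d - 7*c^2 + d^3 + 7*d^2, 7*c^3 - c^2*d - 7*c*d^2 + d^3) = c^2 - d^2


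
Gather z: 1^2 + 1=2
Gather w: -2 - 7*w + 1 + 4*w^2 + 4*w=4*w^2 - 3*w - 1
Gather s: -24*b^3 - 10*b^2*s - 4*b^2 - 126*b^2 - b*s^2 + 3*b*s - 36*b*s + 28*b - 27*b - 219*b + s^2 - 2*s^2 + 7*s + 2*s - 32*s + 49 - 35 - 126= -24*b^3 - 130*b^2 - 218*b + s^2*(-b - 1) + s*(-10*b^2 - 33*b - 23) - 112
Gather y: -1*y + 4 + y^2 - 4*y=y^2 - 5*y + 4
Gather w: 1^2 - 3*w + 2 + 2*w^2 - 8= 2*w^2 - 3*w - 5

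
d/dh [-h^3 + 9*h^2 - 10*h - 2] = -3*h^2 + 18*h - 10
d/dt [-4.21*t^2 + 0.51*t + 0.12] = 0.51 - 8.42*t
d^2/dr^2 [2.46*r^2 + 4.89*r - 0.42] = 4.92000000000000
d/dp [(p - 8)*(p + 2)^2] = (p + 2)*(3*p - 14)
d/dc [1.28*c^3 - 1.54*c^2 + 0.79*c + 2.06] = 3.84*c^2 - 3.08*c + 0.79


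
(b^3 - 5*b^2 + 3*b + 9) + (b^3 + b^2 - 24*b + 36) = 2*b^3 - 4*b^2 - 21*b + 45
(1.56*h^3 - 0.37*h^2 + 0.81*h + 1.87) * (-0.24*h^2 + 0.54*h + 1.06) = -0.3744*h^5 + 0.9312*h^4 + 1.2594*h^3 - 0.4036*h^2 + 1.8684*h + 1.9822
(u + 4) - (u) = 4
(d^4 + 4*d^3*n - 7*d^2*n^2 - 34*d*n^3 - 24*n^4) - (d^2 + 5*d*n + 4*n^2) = d^4 + 4*d^3*n - 7*d^2*n^2 - d^2 - 34*d*n^3 - 5*d*n - 24*n^4 - 4*n^2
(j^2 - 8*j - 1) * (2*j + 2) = 2*j^3 - 14*j^2 - 18*j - 2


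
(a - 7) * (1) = a - 7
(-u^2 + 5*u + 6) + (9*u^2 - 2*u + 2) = 8*u^2 + 3*u + 8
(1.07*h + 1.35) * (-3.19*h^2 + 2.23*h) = -3.4133*h^3 - 1.9204*h^2 + 3.0105*h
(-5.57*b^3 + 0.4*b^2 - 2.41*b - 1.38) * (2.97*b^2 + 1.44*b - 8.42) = -16.5429*b^5 - 6.8328*b^4 + 40.3177*b^3 - 10.937*b^2 + 18.305*b + 11.6196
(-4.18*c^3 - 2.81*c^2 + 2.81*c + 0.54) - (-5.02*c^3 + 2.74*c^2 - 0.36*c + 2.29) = 0.84*c^3 - 5.55*c^2 + 3.17*c - 1.75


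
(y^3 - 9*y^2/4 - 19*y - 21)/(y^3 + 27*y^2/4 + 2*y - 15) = (4*y^2 - 17*y - 42)/(4*y^2 + 19*y - 30)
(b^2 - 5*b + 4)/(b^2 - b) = (b - 4)/b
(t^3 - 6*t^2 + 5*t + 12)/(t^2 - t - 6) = (t^2 - 3*t - 4)/(t + 2)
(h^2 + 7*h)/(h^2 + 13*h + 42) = h/(h + 6)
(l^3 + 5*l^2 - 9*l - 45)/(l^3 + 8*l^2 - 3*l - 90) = (l + 3)/(l + 6)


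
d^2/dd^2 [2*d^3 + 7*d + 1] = 12*d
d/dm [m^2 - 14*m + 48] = 2*m - 14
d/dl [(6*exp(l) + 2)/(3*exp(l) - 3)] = -2/(3*sinh(l/2)^2)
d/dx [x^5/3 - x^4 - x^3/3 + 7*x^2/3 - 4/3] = x*(5*x^3 - 12*x^2 - 3*x + 14)/3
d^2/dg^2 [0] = 0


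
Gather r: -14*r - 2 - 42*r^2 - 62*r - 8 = -42*r^2 - 76*r - 10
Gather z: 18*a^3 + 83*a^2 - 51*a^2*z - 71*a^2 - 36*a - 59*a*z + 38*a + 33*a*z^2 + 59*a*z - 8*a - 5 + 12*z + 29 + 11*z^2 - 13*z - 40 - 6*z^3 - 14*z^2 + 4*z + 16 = 18*a^3 + 12*a^2 - 6*a - 6*z^3 + z^2*(33*a - 3) + z*(3 - 51*a^2)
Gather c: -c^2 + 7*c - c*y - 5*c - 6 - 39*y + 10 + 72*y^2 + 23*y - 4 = -c^2 + c*(2 - y) + 72*y^2 - 16*y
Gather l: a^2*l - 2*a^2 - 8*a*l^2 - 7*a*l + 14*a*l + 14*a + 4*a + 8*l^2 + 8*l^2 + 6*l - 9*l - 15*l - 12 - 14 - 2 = -2*a^2 + 18*a + l^2*(16 - 8*a) + l*(a^2 + 7*a - 18) - 28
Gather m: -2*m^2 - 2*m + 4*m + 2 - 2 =-2*m^2 + 2*m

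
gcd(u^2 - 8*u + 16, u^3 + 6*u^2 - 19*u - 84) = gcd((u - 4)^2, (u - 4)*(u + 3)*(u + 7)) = u - 4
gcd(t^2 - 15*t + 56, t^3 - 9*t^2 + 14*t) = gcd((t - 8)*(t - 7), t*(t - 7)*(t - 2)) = t - 7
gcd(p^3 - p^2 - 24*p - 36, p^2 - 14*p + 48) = p - 6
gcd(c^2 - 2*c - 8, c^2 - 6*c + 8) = c - 4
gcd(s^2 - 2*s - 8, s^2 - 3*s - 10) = s + 2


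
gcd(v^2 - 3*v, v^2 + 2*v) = v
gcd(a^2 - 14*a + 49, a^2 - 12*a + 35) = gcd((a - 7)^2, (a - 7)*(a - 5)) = a - 7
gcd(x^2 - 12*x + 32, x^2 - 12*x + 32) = x^2 - 12*x + 32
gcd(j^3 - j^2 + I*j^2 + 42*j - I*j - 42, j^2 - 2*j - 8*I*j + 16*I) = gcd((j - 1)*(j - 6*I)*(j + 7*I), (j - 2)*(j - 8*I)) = 1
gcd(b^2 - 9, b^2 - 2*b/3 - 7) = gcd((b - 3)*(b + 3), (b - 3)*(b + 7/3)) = b - 3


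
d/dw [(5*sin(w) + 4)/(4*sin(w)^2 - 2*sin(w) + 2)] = (-10*sin(w)^2 - 16*sin(w) + 9)*cos(w)/(2*(-sin(w) - cos(2*w) + 2)^2)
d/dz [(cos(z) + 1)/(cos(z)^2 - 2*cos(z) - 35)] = (cos(z)^2 + 2*cos(z) + 33)*sin(z)/(sin(z)^2 + 2*cos(z) + 34)^2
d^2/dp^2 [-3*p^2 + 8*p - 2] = -6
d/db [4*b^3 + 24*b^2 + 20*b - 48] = 12*b^2 + 48*b + 20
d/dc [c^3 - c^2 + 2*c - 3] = 3*c^2 - 2*c + 2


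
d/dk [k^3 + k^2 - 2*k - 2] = 3*k^2 + 2*k - 2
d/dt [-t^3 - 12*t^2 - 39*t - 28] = -3*t^2 - 24*t - 39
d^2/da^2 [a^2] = 2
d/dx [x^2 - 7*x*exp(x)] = -7*x*exp(x) + 2*x - 7*exp(x)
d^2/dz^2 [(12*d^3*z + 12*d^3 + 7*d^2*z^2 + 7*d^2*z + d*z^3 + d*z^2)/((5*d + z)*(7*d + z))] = d^2*(7070*d^4 + 4830*d^3*z - 814*d^3 + 1050*d^2*z^2 - 606*d^2*z + 74*d*z^3 - 138*d*z^2 - 10*z^3)/(42875*d^6 + 44100*d^5*z + 18795*d^4*z^2 + 4248*d^3*z^3 + 537*d^2*z^4 + 36*d*z^5 + z^6)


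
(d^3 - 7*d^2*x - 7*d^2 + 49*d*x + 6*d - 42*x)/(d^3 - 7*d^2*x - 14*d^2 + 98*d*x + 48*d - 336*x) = (d - 1)/(d - 8)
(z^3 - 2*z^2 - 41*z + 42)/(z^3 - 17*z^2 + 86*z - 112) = (z^2 + 5*z - 6)/(z^2 - 10*z + 16)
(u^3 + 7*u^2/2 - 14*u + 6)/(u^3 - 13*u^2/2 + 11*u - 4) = (u + 6)/(u - 4)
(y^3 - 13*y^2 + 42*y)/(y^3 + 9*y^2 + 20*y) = (y^2 - 13*y + 42)/(y^2 + 9*y + 20)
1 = 1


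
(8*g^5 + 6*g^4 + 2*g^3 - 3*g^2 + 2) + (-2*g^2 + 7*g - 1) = 8*g^5 + 6*g^4 + 2*g^3 - 5*g^2 + 7*g + 1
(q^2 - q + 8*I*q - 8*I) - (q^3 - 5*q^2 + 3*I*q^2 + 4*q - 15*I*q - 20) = -q^3 + 6*q^2 - 3*I*q^2 - 5*q + 23*I*q + 20 - 8*I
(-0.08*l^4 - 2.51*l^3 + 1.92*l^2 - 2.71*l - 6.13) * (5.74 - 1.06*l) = 0.0848*l^5 + 2.2014*l^4 - 16.4426*l^3 + 13.8934*l^2 - 9.0576*l - 35.1862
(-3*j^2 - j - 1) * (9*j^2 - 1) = -27*j^4 - 9*j^3 - 6*j^2 + j + 1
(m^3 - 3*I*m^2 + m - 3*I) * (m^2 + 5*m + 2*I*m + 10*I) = m^5 + 5*m^4 - I*m^4 + 7*m^3 - 5*I*m^3 + 35*m^2 - I*m^2 + 6*m - 5*I*m + 30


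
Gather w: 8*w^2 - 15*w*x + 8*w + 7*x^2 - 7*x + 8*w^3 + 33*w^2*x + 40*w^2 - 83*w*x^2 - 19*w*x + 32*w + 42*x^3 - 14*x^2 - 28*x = 8*w^3 + w^2*(33*x + 48) + w*(-83*x^2 - 34*x + 40) + 42*x^3 - 7*x^2 - 35*x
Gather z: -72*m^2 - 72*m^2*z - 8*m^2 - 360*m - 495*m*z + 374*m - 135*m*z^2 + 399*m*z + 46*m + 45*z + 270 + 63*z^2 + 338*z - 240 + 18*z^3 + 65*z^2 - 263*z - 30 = -80*m^2 + 60*m + 18*z^3 + z^2*(128 - 135*m) + z*(-72*m^2 - 96*m + 120)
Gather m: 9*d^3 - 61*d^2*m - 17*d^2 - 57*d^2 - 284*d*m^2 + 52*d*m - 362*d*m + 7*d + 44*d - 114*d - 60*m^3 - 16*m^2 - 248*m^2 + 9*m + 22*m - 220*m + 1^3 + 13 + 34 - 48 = 9*d^3 - 74*d^2 - 63*d - 60*m^3 + m^2*(-284*d - 264) + m*(-61*d^2 - 310*d - 189)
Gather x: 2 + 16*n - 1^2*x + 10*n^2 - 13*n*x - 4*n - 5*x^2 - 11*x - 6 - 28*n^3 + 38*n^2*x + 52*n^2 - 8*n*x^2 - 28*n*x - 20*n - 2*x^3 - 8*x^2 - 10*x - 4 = -28*n^3 + 62*n^2 - 8*n - 2*x^3 + x^2*(-8*n - 13) + x*(38*n^2 - 41*n - 22) - 8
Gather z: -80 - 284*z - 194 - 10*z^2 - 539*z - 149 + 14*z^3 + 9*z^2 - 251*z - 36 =14*z^3 - z^2 - 1074*z - 459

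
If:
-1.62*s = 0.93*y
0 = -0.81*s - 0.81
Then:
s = -1.00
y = 1.74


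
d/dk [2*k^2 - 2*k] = 4*k - 2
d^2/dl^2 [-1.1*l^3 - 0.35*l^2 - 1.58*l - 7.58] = -6.6*l - 0.7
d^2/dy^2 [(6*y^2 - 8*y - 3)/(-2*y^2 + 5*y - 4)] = 2*(-28*y^3 + 180*y^2 - 282*y + 115)/(8*y^6 - 60*y^5 + 198*y^4 - 365*y^3 + 396*y^2 - 240*y + 64)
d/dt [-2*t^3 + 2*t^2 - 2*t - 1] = -6*t^2 + 4*t - 2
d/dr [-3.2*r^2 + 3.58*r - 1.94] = 3.58 - 6.4*r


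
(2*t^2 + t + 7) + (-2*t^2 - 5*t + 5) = 12 - 4*t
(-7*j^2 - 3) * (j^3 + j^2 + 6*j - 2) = -7*j^5 - 7*j^4 - 45*j^3 + 11*j^2 - 18*j + 6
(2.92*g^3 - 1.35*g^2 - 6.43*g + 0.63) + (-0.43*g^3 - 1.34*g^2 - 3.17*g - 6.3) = 2.49*g^3 - 2.69*g^2 - 9.6*g - 5.67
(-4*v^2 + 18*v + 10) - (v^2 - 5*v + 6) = -5*v^2 + 23*v + 4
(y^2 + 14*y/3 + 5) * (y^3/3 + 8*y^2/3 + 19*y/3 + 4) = y^5/3 + 38*y^4/9 + 184*y^3/9 + 422*y^2/9 + 151*y/3 + 20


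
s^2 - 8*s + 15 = (s - 5)*(s - 3)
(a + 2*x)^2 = a^2 + 4*a*x + 4*x^2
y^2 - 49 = (y - 7)*(y + 7)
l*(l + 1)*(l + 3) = l^3 + 4*l^2 + 3*l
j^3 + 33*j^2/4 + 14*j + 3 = (j + 1/4)*(j + 2)*(j + 6)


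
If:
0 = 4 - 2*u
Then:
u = 2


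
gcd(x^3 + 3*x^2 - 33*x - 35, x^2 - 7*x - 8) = x + 1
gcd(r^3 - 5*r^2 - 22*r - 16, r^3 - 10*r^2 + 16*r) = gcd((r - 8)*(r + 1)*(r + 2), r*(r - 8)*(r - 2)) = r - 8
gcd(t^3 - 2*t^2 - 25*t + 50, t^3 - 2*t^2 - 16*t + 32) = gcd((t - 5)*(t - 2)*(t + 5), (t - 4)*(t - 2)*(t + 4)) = t - 2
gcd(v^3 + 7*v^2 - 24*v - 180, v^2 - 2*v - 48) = v + 6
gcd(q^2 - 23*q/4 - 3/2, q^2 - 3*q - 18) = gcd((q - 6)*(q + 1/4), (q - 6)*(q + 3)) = q - 6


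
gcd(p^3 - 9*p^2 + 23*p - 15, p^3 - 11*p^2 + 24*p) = p - 3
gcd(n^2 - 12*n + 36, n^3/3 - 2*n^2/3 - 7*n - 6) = n - 6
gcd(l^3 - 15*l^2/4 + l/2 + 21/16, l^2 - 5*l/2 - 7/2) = l - 7/2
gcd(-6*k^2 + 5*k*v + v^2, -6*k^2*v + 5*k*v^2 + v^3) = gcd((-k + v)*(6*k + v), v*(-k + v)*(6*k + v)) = -6*k^2 + 5*k*v + v^2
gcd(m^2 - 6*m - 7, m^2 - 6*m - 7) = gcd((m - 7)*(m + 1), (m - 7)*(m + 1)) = m^2 - 6*m - 7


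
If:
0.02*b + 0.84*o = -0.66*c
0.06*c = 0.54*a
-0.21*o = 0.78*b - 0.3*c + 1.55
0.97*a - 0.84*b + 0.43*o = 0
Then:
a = 0.26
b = -0.62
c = 2.30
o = -1.79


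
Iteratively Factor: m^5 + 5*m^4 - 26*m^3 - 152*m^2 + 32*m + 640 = (m + 4)*(m^4 + m^3 - 30*m^2 - 32*m + 160) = (m - 2)*(m + 4)*(m^3 + 3*m^2 - 24*m - 80) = (m - 5)*(m - 2)*(m + 4)*(m^2 + 8*m + 16) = (m - 5)*(m - 2)*(m + 4)^2*(m + 4)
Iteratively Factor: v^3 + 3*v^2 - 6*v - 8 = (v + 4)*(v^2 - v - 2) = (v + 1)*(v + 4)*(v - 2)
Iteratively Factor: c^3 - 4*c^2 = (c - 4)*(c^2) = c*(c - 4)*(c)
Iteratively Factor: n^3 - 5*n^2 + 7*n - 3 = (n - 1)*(n^2 - 4*n + 3) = (n - 3)*(n - 1)*(n - 1)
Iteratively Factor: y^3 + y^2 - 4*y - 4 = (y + 1)*(y^2 - 4) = (y - 2)*(y + 1)*(y + 2)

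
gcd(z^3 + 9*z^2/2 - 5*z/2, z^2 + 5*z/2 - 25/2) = z + 5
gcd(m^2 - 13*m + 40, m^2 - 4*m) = 1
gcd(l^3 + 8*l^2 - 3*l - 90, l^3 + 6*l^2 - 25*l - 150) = l^2 + 11*l + 30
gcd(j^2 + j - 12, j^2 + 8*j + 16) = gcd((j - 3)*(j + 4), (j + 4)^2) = j + 4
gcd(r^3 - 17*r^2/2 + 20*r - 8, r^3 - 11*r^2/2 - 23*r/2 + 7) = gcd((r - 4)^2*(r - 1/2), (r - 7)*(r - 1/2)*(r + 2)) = r - 1/2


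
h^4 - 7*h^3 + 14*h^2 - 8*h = h*(h - 4)*(h - 2)*(h - 1)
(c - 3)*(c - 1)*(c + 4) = c^3 - 13*c + 12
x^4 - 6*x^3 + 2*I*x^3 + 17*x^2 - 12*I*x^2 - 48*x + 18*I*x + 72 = (x - 3)^2*(x - 2*I)*(x + 4*I)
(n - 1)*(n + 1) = n^2 - 1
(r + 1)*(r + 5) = r^2 + 6*r + 5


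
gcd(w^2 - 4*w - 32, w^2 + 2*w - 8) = w + 4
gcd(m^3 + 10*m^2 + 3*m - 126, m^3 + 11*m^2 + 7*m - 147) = m^2 + 4*m - 21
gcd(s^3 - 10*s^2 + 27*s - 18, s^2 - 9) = s - 3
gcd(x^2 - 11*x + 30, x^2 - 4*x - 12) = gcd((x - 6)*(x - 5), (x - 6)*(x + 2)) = x - 6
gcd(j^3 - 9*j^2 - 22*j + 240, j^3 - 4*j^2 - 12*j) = j - 6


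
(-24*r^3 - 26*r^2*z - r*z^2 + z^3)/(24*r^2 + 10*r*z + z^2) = (-6*r^2 - 5*r*z + z^2)/(6*r + z)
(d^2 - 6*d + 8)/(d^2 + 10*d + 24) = (d^2 - 6*d + 8)/(d^2 + 10*d + 24)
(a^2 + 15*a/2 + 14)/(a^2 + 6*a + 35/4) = 2*(a + 4)/(2*a + 5)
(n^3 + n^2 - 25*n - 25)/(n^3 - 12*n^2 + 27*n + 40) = (n + 5)/(n - 8)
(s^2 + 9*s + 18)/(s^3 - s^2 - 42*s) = (s + 3)/(s*(s - 7))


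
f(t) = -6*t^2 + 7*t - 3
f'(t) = 7 - 12*t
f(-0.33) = -5.96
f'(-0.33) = 10.96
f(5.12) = -124.45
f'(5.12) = -54.44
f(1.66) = -7.91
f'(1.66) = -12.92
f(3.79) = -62.65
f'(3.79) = -38.48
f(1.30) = -4.04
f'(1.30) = -8.60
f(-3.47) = -99.54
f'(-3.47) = 48.64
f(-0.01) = -3.07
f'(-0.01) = 7.12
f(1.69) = -8.31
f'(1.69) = -13.28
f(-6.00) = -261.00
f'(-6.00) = 79.00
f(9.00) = -426.00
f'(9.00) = -101.00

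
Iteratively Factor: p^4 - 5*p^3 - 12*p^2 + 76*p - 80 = (p + 4)*(p^3 - 9*p^2 + 24*p - 20) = (p - 2)*(p + 4)*(p^2 - 7*p + 10) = (p - 2)^2*(p + 4)*(p - 5)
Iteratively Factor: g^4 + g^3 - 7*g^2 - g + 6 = (g - 1)*(g^3 + 2*g^2 - 5*g - 6) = (g - 2)*(g - 1)*(g^2 + 4*g + 3) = (g - 2)*(g - 1)*(g + 3)*(g + 1)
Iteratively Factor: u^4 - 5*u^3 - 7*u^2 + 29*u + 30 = (u - 3)*(u^3 - 2*u^2 - 13*u - 10) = (u - 5)*(u - 3)*(u^2 + 3*u + 2) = (u - 5)*(u - 3)*(u + 1)*(u + 2)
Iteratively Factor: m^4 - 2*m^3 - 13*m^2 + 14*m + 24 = (m + 1)*(m^3 - 3*m^2 - 10*m + 24) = (m + 1)*(m + 3)*(m^2 - 6*m + 8) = (m - 2)*(m + 1)*(m + 3)*(m - 4)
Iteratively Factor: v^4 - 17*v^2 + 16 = (v + 4)*(v^3 - 4*v^2 - v + 4) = (v - 1)*(v + 4)*(v^2 - 3*v - 4) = (v - 1)*(v + 1)*(v + 4)*(v - 4)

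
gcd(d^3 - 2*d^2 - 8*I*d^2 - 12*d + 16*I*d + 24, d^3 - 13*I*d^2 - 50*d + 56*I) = d - 2*I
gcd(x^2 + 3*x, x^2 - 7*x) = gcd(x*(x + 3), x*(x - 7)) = x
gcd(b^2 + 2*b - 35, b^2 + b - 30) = b - 5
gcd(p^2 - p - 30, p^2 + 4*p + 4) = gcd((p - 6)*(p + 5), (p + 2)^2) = 1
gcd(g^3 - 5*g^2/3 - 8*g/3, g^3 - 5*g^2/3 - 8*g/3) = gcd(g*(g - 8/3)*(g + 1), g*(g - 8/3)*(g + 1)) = g^3 - 5*g^2/3 - 8*g/3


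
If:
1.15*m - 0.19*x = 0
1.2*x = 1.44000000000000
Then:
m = 0.20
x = 1.20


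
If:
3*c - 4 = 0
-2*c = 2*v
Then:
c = 4/3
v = -4/3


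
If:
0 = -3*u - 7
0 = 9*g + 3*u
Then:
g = 7/9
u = -7/3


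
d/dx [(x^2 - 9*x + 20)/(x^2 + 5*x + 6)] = 14*(x^2 - 2*x - 11)/(x^4 + 10*x^3 + 37*x^2 + 60*x + 36)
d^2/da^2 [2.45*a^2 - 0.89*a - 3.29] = 4.90000000000000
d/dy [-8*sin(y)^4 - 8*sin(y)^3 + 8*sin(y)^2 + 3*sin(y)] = 4*sin(4*y) - 3*cos(y) + 6*cos(3*y)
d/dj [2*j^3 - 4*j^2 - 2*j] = 6*j^2 - 8*j - 2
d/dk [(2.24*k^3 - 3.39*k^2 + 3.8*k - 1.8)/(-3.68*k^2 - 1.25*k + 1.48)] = (-8.2432*k^4 - 5.6*k^3 + 28.1671*k^2 - 23.2824*k + 3.374)/(13.5424*k^4 + 9.2*k^3 - 9.3303*k^2 - 3.7*k + 2.1904)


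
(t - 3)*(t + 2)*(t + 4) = t^3 + 3*t^2 - 10*t - 24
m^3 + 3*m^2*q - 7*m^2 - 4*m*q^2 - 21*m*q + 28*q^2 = (m - 7)*(m - q)*(m + 4*q)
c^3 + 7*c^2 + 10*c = c*(c + 2)*(c + 5)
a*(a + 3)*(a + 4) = a^3 + 7*a^2 + 12*a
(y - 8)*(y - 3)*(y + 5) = y^3 - 6*y^2 - 31*y + 120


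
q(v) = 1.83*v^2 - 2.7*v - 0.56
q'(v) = 3.66*v - 2.7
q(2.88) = 6.84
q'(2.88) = 7.84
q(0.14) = -0.90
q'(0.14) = -2.19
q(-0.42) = 0.90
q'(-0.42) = -4.24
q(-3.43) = 30.23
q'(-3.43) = -15.25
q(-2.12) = 13.39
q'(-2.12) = -10.46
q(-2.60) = 18.83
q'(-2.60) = -12.22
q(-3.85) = 36.96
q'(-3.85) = -16.79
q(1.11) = -1.30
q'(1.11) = 1.36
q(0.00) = -0.56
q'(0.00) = -2.70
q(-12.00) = 295.36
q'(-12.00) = -46.62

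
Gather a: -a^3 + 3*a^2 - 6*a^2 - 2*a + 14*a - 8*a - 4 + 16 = -a^3 - 3*a^2 + 4*a + 12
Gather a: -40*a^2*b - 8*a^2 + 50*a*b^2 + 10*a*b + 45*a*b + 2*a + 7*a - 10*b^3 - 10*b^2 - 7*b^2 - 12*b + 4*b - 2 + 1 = a^2*(-40*b - 8) + a*(50*b^2 + 55*b + 9) - 10*b^3 - 17*b^2 - 8*b - 1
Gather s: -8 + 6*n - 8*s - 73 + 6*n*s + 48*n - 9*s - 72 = 54*n + s*(6*n - 17) - 153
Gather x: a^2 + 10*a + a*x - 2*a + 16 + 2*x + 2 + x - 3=a^2 + 8*a + x*(a + 3) + 15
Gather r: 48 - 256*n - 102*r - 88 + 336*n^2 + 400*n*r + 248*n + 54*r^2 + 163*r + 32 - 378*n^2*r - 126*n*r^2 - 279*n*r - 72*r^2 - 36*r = 336*n^2 - 8*n + r^2*(-126*n - 18) + r*(-378*n^2 + 121*n + 25) - 8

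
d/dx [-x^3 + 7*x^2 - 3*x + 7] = -3*x^2 + 14*x - 3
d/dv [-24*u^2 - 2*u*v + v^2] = -2*u + 2*v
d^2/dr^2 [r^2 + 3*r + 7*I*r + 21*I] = 2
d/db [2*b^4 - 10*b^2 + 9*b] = 8*b^3 - 20*b + 9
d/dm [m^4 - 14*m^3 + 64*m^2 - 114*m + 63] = 4*m^3 - 42*m^2 + 128*m - 114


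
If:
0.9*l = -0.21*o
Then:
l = -0.233333333333333*o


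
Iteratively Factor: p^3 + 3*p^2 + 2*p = (p + 1)*(p^2 + 2*p) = (p + 1)*(p + 2)*(p)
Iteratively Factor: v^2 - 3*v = (v - 3)*(v)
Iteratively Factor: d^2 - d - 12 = (d - 4)*(d + 3)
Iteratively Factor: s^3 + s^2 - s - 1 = (s + 1)*(s^2 - 1) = (s + 1)^2*(s - 1)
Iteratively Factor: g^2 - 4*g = (g - 4)*(g)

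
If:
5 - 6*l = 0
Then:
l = 5/6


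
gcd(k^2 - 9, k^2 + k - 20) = 1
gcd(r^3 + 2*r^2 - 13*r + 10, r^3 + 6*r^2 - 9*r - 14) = r - 2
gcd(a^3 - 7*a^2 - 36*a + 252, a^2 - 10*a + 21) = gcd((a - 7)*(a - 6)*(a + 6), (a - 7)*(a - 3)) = a - 7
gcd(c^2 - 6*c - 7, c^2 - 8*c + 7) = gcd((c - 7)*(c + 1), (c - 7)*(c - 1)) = c - 7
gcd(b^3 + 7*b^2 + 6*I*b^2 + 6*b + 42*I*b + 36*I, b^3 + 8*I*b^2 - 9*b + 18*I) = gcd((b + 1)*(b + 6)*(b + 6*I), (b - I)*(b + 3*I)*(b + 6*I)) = b + 6*I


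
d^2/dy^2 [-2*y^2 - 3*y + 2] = -4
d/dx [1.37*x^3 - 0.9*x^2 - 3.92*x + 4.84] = 4.11*x^2 - 1.8*x - 3.92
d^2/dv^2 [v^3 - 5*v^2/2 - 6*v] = 6*v - 5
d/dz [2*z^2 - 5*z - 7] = 4*z - 5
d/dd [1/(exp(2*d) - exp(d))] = (1 - 2*exp(d))*exp(-d)/(1 - exp(d))^2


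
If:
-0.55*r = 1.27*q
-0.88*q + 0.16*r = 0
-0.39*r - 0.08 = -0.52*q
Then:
No Solution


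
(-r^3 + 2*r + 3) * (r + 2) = -r^4 - 2*r^3 + 2*r^2 + 7*r + 6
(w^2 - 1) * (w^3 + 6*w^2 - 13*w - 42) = w^5 + 6*w^4 - 14*w^3 - 48*w^2 + 13*w + 42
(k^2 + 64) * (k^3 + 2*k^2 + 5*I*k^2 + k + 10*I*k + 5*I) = k^5 + 2*k^4 + 5*I*k^4 + 65*k^3 + 10*I*k^3 + 128*k^2 + 325*I*k^2 + 64*k + 640*I*k + 320*I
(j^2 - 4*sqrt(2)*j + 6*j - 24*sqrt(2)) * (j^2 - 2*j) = j^4 - 4*sqrt(2)*j^3 + 4*j^3 - 16*sqrt(2)*j^2 - 12*j^2 + 48*sqrt(2)*j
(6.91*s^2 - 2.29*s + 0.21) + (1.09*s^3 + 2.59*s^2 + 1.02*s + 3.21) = 1.09*s^3 + 9.5*s^2 - 1.27*s + 3.42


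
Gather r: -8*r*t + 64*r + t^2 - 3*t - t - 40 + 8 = r*(64 - 8*t) + t^2 - 4*t - 32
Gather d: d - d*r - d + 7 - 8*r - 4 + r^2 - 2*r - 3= -d*r + r^2 - 10*r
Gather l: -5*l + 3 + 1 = 4 - 5*l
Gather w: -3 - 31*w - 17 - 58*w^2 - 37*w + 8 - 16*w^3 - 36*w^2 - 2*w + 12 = -16*w^3 - 94*w^2 - 70*w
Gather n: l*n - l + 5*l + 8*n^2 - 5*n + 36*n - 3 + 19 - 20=4*l + 8*n^2 + n*(l + 31) - 4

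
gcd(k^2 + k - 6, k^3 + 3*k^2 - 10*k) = k - 2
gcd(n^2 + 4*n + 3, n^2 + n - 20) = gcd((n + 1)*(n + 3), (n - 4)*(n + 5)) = 1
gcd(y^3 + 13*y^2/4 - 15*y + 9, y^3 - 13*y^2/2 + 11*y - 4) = y - 2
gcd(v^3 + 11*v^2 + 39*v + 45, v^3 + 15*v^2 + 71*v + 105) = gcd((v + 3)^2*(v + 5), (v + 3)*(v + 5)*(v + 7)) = v^2 + 8*v + 15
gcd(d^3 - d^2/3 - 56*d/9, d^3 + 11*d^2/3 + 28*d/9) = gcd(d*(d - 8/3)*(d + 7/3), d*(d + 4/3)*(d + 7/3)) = d^2 + 7*d/3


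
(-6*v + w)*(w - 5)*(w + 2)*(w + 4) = -6*v*w^3 - 6*v*w^2 + 132*v*w + 240*v + w^4 + w^3 - 22*w^2 - 40*w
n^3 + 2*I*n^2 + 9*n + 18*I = (n - 3*I)*(n + 2*I)*(n + 3*I)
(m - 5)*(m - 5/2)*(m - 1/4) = m^3 - 31*m^2/4 + 115*m/8 - 25/8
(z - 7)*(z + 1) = z^2 - 6*z - 7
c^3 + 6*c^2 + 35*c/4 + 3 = (c + 1/2)*(c + 3/2)*(c + 4)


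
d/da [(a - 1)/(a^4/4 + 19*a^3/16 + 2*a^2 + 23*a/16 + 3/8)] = 16*(-12*a^3 - 10*a^2 + 35*a + 29)/(16*a^7 + 136*a^6 + 481*a^5 + 919*a^4 + 1027*a^3 + 673*a^2 + 240*a + 36)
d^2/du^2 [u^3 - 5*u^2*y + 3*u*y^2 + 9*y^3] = 6*u - 10*y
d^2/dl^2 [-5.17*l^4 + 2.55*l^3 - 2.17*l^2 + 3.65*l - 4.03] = -62.04*l^2 + 15.3*l - 4.34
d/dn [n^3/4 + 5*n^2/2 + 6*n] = 3*n^2/4 + 5*n + 6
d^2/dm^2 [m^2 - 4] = 2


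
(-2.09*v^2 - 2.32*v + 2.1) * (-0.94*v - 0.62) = 1.9646*v^3 + 3.4766*v^2 - 0.5356*v - 1.302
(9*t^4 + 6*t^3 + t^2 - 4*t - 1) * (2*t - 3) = 18*t^5 - 15*t^4 - 16*t^3 - 11*t^2 + 10*t + 3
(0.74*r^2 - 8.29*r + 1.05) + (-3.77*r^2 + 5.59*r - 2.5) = -3.03*r^2 - 2.7*r - 1.45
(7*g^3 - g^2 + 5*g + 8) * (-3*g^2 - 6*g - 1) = -21*g^5 - 39*g^4 - 16*g^3 - 53*g^2 - 53*g - 8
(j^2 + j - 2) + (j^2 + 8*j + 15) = 2*j^2 + 9*j + 13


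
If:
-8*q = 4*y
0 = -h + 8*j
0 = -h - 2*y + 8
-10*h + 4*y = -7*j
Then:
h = 128/89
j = 16/89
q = -146/89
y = 292/89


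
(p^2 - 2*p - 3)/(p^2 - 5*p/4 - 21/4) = 4*(p + 1)/(4*p + 7)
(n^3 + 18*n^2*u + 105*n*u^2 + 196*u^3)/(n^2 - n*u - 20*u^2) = (-n^2 - 14*n*u - 49*u^2)/(-n + 5*u)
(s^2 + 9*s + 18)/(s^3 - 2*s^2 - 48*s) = (s + 3)/(s*(s - 8))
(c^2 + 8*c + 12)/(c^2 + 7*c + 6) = (c + 2)/(c + 1)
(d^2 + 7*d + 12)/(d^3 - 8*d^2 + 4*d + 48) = (d^2 + 7*d + 12)/(d^3 - 8*d^2 + 4*d + 48)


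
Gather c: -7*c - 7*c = -14*c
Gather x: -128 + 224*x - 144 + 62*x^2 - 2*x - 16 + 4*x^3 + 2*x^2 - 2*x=4*x^3 + 64*x^2 + 220*x - 288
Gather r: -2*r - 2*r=-4*r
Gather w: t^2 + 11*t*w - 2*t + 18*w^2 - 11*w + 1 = t^2 - 2*t + 18*w^2 + w*(11*t - 11) + 1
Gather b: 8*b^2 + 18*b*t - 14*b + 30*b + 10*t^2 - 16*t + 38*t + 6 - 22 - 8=8*b^2 + b*(18*t + 16) + 10*t^2 + 22*t - 24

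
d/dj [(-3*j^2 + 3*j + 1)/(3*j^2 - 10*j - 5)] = (21*j^2 + 24*j - 5)/(9*j^4 - 60*j^3 + 70*j^2 + 100*j + 25)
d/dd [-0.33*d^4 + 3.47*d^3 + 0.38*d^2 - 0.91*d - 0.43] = -1.32*d^3 + 10.41*d^2 + 0.76*d - 0.91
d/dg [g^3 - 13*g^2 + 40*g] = 3*g^2 - 26*g + 40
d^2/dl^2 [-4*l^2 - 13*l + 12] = -8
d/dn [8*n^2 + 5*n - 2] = 16*n + 5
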